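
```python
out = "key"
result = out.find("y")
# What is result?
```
Trace:
  out='key'
  out='key', result=2

Final answer: 2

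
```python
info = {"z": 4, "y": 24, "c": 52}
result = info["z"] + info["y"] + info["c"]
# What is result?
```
Trace:
  info={'z': 4, 'y': 24, 'c': 52}
  info={'z': 4, 'y': 24, 'c': 52}, result=80

Final answer: 80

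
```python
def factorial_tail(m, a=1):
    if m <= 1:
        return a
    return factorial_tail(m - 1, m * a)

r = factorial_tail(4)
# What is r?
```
Call trace:
factorial_tail(m=4, a=1)
  factorial_tail(m=3, a=4)
    factorial_tail(m=2, a=12)
      factorial_tail(m=1, a=24)
      -> return 24
    -> return 24
  -> return 24
-> return 24

Final answer: 24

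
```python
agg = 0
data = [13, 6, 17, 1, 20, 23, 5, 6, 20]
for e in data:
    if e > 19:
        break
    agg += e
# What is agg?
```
Trace:
  agg=0
  agg=13, e=13
  agg=19, e=6
  agg=36, e=17
  agg=37, e=1
  agg=37, e=20

Final answer: 37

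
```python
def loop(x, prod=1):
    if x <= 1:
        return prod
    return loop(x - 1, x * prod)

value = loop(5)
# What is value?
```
Call trace:
loop(x=5, prod=1)
  loop(x=4, prod=5)
    loop(x=3, prod=20)
      loop(x=2, prod=60)
        loop(x=1, prod=120)
        -> return 120
      -> return 120
    -> return 120
  -> return 120
-> return 120

Final answer: 120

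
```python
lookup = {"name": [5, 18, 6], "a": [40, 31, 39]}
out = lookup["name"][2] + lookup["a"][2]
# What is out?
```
Trace:
  lookup={'name': [5, 18, 6], 'a': [40, 31, 39]}
  lookup={'name': [5, 18, 6], 'a': [40, 31, 39]}, out=45

Final answer: 45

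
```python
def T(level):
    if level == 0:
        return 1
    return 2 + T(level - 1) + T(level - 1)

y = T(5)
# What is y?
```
Call trace (a repeated sub-call is expanded the first time; later identical calls just restate its return value):
T(level=5)
  T(level=4)
    T(level=3)
      T(level=2)
        T(level=1)
          T(level=0)
          -> return 1
          T(level=0)
          -> return 1
        -> return 4
        T(level=1) -> return 4  (same call as traced above)
      -> return 10
      T(level=2) -> return 10  (same call as traced above)
    -> return 22
    T(level=3) -> return 22  (same call as traced above)
  -> return 46
  T(level=4) -> return 46  (same call as traced above)
-> return 94

Final answer: 94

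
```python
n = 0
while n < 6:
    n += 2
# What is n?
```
Trace:
  n=0
  n=2
  n=4
  n=6

Final answer: 6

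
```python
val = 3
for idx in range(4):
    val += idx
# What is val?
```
Trace:
  val=3
  val=3, idx=0
  val=4, idx=1
  val=6, idx=2
  val=9, idx=3

Final answer: 9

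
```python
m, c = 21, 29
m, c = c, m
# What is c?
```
Trace:
  m=21, c=29
  m=29, c=21

Final answer: 21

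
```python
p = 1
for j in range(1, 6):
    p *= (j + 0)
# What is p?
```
Trace:
  p=1
  p=1, j=1
  p=2, j=2
  p=6, j=3
  p=24, j=4
  p=120, j=5

Final answer: 120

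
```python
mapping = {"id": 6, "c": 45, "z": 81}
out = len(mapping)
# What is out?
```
Trace:
  mapping={'id': 6, 'c': 45, 'z': 81}
  mapping={'id': 6, 'c': 45, 'z': 81}, out=3

Final answer: 3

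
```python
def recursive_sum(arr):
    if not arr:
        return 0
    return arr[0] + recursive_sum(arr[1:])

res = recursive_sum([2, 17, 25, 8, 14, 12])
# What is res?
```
Call trace:
recursive_sum(arr=[2, 17, 25, 8, 14, 12])
  recursive_sum(arr=[17, 25, 8, 14, 12])
    recursive_sum(arr=[25, 8, 14, 12])
      recursive_sum(arr=[8, 14, 12])
        recursive_sum(arr=[14, 12])
          recursive_sum(arr=[12])
            recursive_sum(arr=[])
            -> return 0
          -> return 12
        -> return 26
      -> return 34
    -> return 59
  -> return 76
-> return 78

Final answer: 78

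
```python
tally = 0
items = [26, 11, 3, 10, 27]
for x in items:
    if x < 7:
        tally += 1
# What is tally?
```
Trace:
  tally=0
  tally=0, x=26
  tally=0, x=11
  tally=1, x=3
  tally=1, x=10
  tally=1, x=27

Final answer: 1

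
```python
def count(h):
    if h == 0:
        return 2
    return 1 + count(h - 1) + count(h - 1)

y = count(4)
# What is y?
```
Call trace (a repeated sub-call is expanded the first time; later identical calls just restate its return value):
count(h=4)
  count(h=3)
    count(h=2)
      count(h=1)
        count(h=0)
        -> return 2
        count(h=0)
        -> return 2
      -> return 5
      count(h=1) -> return 5  (same call as traced above)
    -> return 11
    count(h=2) -> return 11  (same call as traced above)
  -> return 23
  count(h=3) -> return 23  (same call as traced above)
-> return 47

Final answer: 47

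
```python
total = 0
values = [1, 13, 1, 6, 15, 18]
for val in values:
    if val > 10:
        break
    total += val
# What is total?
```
Trace:
  total=0
  total=1, val=1
  total=1, val=13

Final answer: 1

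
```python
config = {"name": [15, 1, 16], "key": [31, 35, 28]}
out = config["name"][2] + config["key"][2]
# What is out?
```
Trace:
  config={'name': [15, 1, 16], 'key': [31, 35, 28]}
  config={'name': [15, 1, 16], 'key': [31, 35, 28]}, out=44

Final answer: 44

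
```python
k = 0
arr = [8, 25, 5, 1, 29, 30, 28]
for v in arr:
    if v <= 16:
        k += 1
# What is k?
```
Trace:
  k=0
  k=1, v=8
  k=1, v=25
  k=2, v=5
  k=3, v=1
  k=3, v=29
  k=3, v=30
  k=3, v=28

Final answer: 3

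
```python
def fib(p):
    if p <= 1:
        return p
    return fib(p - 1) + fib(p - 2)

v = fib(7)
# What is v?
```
Call trace (a repeated sub-call is expanded the first time; later identical calls just restate its return value):
fib(p=7)
  fib(p=6)
    fib(p=5)
      fib(p=4)
        fib(p=3)
          fib(p=2)
            fib(p=1)
            -> return 1
            fib(p=0)
            -> return 0
          -> return 1
          fib(p=1)
          -> return 1
        -> return 2
        fib(p=2) -> return 1  (same call as traced above)
      -> return 3
      fib(p=3) -> return 2  (same call as traced above)
    -> return 5
    fib(p=4) -> return 3  (same call as traced above)
  -> return 8
  fib(p=5) -> return 5  (same call as traced above)
-> return 13

Final answer: 13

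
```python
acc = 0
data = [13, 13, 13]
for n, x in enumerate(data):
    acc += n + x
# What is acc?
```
Trace:
  acc=0
  acc=13, n=0, x=13
  acc=27, n=1, x=13
  acc=42, n=2, x=13

Final answer: 42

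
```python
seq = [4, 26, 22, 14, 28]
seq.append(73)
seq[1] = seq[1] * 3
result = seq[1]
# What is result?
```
Trace:
  seq=[4, 26, 22, 14, 28]
  seq=[4, 26, 22, 14, 28, 73]
  seq=[4, 78, 22, 14, 28, 73]
  seq=[4, 78, 22, 14, 28, 73], result=78

Final answer: 78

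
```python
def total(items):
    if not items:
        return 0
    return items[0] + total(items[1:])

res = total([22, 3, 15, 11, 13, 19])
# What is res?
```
Call trace:
total(items=[22, 3, 15, 11, 13, 19])
  total(items=[3, 15, 11, 13, 19])
    total(items=[15, 11, 13, 19])
      total(items=[11, 13, 19])
        total(items=[13, 19])
          total(items=[19])
            total(items=[])
            -> return 0
          -> return 19
        -> return 32
      -> return 43
    -> return 58
  -> return 61
-> return 83

Final answer: 83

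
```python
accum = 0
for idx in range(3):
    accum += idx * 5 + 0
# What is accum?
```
Trace:
  accum=0
  accum=0, idx=0
  accum=5, idx=1
  accum=15, idx=2

Final answer: 15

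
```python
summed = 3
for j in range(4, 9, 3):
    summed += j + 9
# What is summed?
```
Trace:
  summed=3
  summed=16, j=4
  summed=32, j=7

Final answer: 32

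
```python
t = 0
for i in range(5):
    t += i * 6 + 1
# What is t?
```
Trace:
  t=0
  t=1, i=0
  t=8, i=1
  t=21, i=2
  t=40, i=3
  t=65, i=4

Final answer: 65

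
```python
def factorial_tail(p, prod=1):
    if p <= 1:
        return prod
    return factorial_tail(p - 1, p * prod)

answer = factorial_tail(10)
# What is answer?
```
Call trace:
factorial_tail(p=10, prod=1)
  factorial_tail(p=9, prod=10)
    factorial_tail(p=8, prod=90)
      factorial_tail(p=7, prod=720)
        factorial_tail(p=6, prod=5040)
          factorial_tail(p=5, prod=30240)
            factorial_tail(p=4, prod=151200)
              factorial_tail(p=3, prod=604800)
                factorial_tail(p=2, prod=1814400)
                  factorial_tail(p=1, prod=3628800)
                  -> return 3628800
                -> return 3628800
              -> return 3628800
            -> return 3628800
          -> return 3628800
        -> return 3628800
      -> return 3628800
    -> return 3628800
  -> return 3628800
-> return 3628800

Final answer: 3628800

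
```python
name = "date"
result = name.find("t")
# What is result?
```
Trace:
  name='date'
  name='date', result=2

Final answer: 2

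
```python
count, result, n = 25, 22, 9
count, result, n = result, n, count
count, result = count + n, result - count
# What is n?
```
Trace:
  count=25, result=22, n=9
  count=22, result=9, n=25
  count=47, result=-13, n=25

Final answer: 25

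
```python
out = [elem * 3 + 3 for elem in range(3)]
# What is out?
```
Trace:
  elem=0
  elem=1
  elem=2
  out=[3, 6, 9]

Final answer: [3, 6, 9]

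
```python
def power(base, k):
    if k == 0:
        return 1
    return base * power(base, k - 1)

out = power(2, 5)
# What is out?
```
Call trace:
power(base=2, k=5)
  power(base=2, k=4)
    power(base=2, k=3)
      power(base=2, k=2)
        power(base=2, k=1)
          power(base=2, k=0)
          -> return 1
        -> return 2
      -> return 4
    -> return 8
  -> return 16
-> return 32

Final answer: 32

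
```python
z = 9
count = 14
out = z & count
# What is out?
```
Trace:
  z=9
  z=9, count=14
  z=9, count=14, out=8

Final answer: 8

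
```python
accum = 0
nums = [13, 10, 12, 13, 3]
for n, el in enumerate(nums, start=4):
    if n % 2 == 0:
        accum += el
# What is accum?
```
Trace:
  accum=0
  accum=13, n=4, el=13
  accum=13, n=5, el=10
  accum=25, n=6, el=12
  accum=25, n=7, el=13
  accum=28, n=8, el=3

Final answer: 28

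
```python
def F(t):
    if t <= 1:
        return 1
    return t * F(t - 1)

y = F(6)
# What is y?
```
Call trace:
F(t=6)
  F(t=5)
    F(t=4)
      F(t=3)
        F(t=2)
          F(t=1)
          -> return 1
        -> return 2
      -> return 6
    -> return 24
  -> return 120
-> return 720

Final answer: 720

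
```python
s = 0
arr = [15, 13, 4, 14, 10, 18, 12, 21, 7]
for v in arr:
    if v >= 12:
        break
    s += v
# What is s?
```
Trace:
  s=0
  s=0, v=15

Final answer: 0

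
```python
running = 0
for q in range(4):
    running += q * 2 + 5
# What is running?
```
Trace:
  running=0
  running=5, q=0
  running=12, q=1
  running=21, q=2
  running=32, q=3

Final answer: 32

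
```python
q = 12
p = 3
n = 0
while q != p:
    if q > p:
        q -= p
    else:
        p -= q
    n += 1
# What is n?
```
Trace:
  q=12
  q=12, p=3
  q=12, p=3, n=0
  q=9, p=3, n=1
  q=6, p=3, n=2
  q=3, p=3, n=3

Final answer: 3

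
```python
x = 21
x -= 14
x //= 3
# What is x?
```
Trace:
  x=21
  x=7
  x=2

Final answer: 2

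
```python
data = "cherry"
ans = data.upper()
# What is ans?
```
Trace:
  data='cherry'
  data='cherry', ans='CHERRY'

Final answer: 'CHERRY'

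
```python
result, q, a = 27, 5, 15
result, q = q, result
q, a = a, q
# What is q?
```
Trace:
  result=27, q=5, a=15
  result=5, q=27, a=15
  result=5, q=15, a=27

Final answer: 15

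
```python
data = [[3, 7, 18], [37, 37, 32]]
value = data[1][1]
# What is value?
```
Trace:
  data=[[3, 7, 18], [37, 37, 32]]
  data=[[3, 7, 18], [37, 37, 32]], value=37

Final answer: 37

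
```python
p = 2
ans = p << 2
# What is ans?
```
Trace:
  p=2
  p=2, ans=8

Final answer: 8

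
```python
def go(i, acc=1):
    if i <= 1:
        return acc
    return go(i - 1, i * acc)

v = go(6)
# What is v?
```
Call trace:
go(i=6, acc=1)
  go(i=5, acc=6)
    go(i=4, acc=30)
      go(i=3, acc=120)
        go(i=2, acc=360)
          go(i=1, acc=720)
          -> return 720
        -> return 720
      -> return 720
    -> return 720
  -> return 720
-> return 720

Final answer: 720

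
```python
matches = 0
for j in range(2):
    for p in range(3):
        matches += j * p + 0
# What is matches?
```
Trace:
  matches=0
  matches=0, j=0, p=0
  matches=0, j=0, p=1
  matches=0, j=0, p=2
  matches=0, j=1, p=0
  matches=1, j=1, p=1
  matches=3, j=1, p=2

Final answer: 3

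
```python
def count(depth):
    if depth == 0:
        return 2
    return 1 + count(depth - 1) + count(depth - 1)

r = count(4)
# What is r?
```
Call trace (a repeated sub-call is expanded the first time; later identical calls just restate its return value):
count(depth=4)
  count(depth=3)
    count(depth=2)
      count(depth=1)
        count(depth=0)
        -> return 2
        count(depth=0)
        -> return 2
      -> return 5
      count(depth=1) -> return 5  (same call as traced above)
    -> return 11
    count(depth=2) -> return 11  (same call as traced above)
  -> return 23
  count(depth=3) -> return 23  (same call as traced above)
-> return 47

Final answer: 47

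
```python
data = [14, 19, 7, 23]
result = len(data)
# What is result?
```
Trace:
  data=[14, 19, 7, 23]
  data=[14, 19, 7, 23], result=4

Final answer: 4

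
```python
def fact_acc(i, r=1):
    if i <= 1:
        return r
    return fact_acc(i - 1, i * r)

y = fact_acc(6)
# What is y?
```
Call trace:
fact_acc(i=6, r=1)
  fact_acc(i=5, r=6)
    fact_acc(i=4, r=30)
      fact_acc(i=3, r=120)
        fact_acc(i=2, r=360)
          fact_acc(i=1, r=720)
          -> return 720
        -> return 720
      -> return 720
    -> return 720
  -> return 720
-> return 720

Final answer: 720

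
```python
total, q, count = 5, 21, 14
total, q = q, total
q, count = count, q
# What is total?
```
Trace:
  total=5, q=21, count=14
  total=21, q=5, count=14
  total=21, q=14, count=5

Final answer: 21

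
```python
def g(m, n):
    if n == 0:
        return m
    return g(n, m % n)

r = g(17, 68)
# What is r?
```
Call trace:
g(m=17, n=68)
  g(m=68, n=17)
    g(m=17, n=0)
    -> return 17
  -> return 17
-> return 17

Final answer: 17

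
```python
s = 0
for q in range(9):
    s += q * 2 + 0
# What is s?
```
Trace:
  s=0
  s=0, q=0
  s=2, q=1
  s=6, q=2
  s=12, q=3
  s=20, q=4
  s=30, q=5
  s=42, q=6
  s=56, q=7
  s=72, q=8

Final answer: 72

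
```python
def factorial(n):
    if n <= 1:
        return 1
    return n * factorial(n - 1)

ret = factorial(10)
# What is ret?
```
Call trace:
factorial(n=10)
  factorial(n=9)
    factorial(n=8)
      factorial(n=7)
        factorial(n=6)
          factorial(n=5)
            factorial(n=4)
              factorial(n=3)
                factorial(n=2)
                  factorial(n=1)
                  -> return 1
                -> return 2
              -> return 6
            -> return 24
          -> return 120
        -> return 720
      -> return 5040
    -> return 40320
  -> return 362880
-> return 3628800

Final answer: 3628800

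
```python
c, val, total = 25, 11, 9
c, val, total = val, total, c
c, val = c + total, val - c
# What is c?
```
Trace:
  c=25, val=11, total=9
  c=11, val=9, total=25
  c=36, val=-2, total=25

Final answer: 36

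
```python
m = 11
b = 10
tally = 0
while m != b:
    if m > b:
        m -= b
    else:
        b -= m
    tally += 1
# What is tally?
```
Trace:
  m=11
  m=11, b=10
  m=11, b=10, tally=0
  m=1, b=10, tally=1
  m=1, b=9, tally=2
  m=1, b=8, tally=3
  m=1, b=7, tally=4
  m=1, b=6, tally=5
  m=1, b=5, tally=6
  m=1, b=4, tally=7
  m=1, b=3, tally=8
  m=1, b=2, tally=9
  m=1, b=1, tally=10

Final answer: 10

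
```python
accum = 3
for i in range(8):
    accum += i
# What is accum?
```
Trace:
  accum=3
  accum=3, i=0
  accum=4, i=1
  accum=6, i=2
  accum=9, i=3
  accum=13, i=4
  accum=18, i=5
  accum=24, i=6
  accum=31, i=7

Final answer: 31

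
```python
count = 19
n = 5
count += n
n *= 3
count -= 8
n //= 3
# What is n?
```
Trace:
  count=19
  count=19, n=5
  count=24, n=5
  count=24, n=15
  count=16, n=15
  count=16, n=5

Final answer: 5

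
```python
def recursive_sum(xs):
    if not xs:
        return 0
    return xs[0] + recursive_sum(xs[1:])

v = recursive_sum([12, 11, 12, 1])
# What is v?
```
Call trace:
recursive_sum(xs=[12, 11, 12, 1])
  recursive_sum(xs=[11, 12, 1])
    recursive_sum(xs=[12, 1])
      recursive_sum(xs=[1])
        recursive_sum(xs=[])
        -> return 0
      -> return 1
    -> return 13
  -> return 24
-> return 36

Final answer: 36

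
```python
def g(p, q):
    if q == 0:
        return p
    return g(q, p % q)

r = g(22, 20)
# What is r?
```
Call trace:
g(p=22, q=20)
  g(p=20, q=2)
    g(p=2, q=0)
    -> return 2
  -> return 2
-> return 2

Final answer: 2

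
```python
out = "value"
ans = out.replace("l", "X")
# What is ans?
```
Trace:
  out='value'
  out='value', ans='vaXue'

Final answer: 'vaXue'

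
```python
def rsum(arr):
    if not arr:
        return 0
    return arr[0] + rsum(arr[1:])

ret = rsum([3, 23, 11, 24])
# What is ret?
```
Call trace:
rsum(arr=[3, 23, 11, 24])
  rsum(arr=[23, 11, 24])
    rsum(arr=[11, 24])
      rsum(arr=[24])
        rsum(arr=[])
        -> return 0
      -> return 24
    -> return 35
  -> return 58
-> return 61

Final answer: 61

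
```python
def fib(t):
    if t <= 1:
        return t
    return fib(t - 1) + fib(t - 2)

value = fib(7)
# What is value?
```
Call trace (a repeated sub-call is expanded the first time; later identical calls just restate its return value):
fib(t=7)
  fib(t=6)
    fib(t=5)
      fib(t=4)
        fib(t=3)
          fib(t=2)
            fib(t=1)
            -> return 1
            fib(t=0)
            -> return 0
          -> return 1
          fib(t=1)
          -> return 1
        -> return 2
        fib(t=2) -> return 1  (same call as traced above)
      -> return 3
      fib(t=3) -> return 2  (same call as traced above)
    -> return 5
    fib(t=4) -> return 3  (same call as traced above)
  -> return 8
  fib(t=5) -> return 5  (same call as traced above)
-> return 13

Final answer: 13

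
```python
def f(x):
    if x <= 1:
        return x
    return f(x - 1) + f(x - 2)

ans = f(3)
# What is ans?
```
Call trace:
f(x=3)
  f(x=2)
    f(x=1)
    -> return 1
    f(x=0)
    -> return 0
  -> return 1
  f(x=1)
  -> return 1
-> return 2

Final answer: 2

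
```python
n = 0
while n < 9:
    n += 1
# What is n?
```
Trace:
  n=0
  n=1
  n=2
  n=3
  n=4
  n=5
  n=6
  n=7
  n=8
  n=9

Final answer: 9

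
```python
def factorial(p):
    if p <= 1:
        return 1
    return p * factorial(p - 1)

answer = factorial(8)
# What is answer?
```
Call trace:
factorial(p=8)
  factorial(p=7)
    factorial(p=6)
      factorial(p=5)
        factorial(p=4)
          factorial(p=3)
            factorial(p=2)
              factorial(p=1)
              -> return 1
            -> return 2
          -> return 6
        -> return 24
      -> return 120
    -> return 720
  -> return 5040
-> return 40320

Final answer: 40320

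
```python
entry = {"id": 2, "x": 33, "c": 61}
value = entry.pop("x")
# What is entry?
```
Trace:
  entry={'id': 2, 'x': 33, 'c': 61}
  entry={'id': 2, 'c': 61}, value=33

Final answer: {'id': 2, 'c': 61}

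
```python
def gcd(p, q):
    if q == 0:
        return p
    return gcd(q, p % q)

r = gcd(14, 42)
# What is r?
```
Call trace:
gcd(p=14, q=42)
  gcd(p=42, q=14)
    gcd(p=14, q=0)
    -> return 14
  -> return 14
-> return 14

Final answer: 14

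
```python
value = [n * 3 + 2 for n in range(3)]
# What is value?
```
Trace:
  n=0
  n=1
  n=2
  value=[2, 5, 8]

Final answer: [2, 5, 8]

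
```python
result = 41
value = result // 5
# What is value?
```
Trace:
  result=41
  result=41, value=8

Final answer: 8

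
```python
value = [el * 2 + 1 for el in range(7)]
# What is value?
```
Trace:
  el=0
  el=1
  el=2
  el=3
  el=4
  el=5
  el=6
  value=[1, 3, 5, 7, 9, 11, 13]

Final answer: [1, 3, 5, 7, 9, 11, 13]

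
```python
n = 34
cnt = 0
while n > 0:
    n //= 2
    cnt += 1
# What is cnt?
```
Trace:
  n=34
  n=34, cnt=0
  n=17, cnt=1
  n=8, cnt=2
  n=4, cnt=3
  n=2, cnt=4
  n=1, cnt=5
  n=0, cnt=6

Final answer: 6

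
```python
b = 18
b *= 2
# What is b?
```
Trace:
  b=18
  b=36

Final answer: 36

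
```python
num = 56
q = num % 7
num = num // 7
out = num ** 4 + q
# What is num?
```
Trace:
  num=56
  num=56, q=0
  num=8, q=0
  num=8, q=0, out=4096

Final answer: 8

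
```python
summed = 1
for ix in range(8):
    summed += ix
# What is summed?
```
Trace:
  summed=1
  summed=1, ix=0
  summed=2, ix=1
  summed=4, ix=2
  summed=7, ix=3
  summed=11, ix=4
  summed=16, ix=5
  summed=22, ix=6
  summed=29, ix=7

Final answer: 29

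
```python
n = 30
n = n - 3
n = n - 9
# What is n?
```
Trace:
  n=30
  n=27
  n=18

Final answer: 18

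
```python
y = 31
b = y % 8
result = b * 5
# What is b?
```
Trace:
  y=31
  y=31, b=7
  y=31, b=7, result=35

Final answer: 7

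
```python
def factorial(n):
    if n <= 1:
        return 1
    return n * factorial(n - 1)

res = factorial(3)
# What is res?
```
Call trace:
factorial(n=3)
  factorial(n=2)
    factorial(n=1)
    -> return 1
  -> return 2
-> return 6

Final answer: 6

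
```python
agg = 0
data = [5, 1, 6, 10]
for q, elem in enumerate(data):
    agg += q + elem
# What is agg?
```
Trace:
  agg=0
  agg=5, q=0, elem=5
  agg=7, q=1, elem=1
  agg=15, q=2, elem=6
  agg=28, q=3, elem=10

Final answer: 28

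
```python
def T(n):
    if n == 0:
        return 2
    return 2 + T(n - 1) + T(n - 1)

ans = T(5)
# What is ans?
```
Call trace (a repeated sub-call is expanded the first time; later identical calls just restate its return value):
T(n=5)
  T(n=4)
    T(n=3)
      T(n=2)
        T(n=1)
          T(n=0)
          -> return 2
          T(n=0)
          -> return 2
        -> return 6
        T(n=1) -> return 6  (same call as traced above)
      -> return 14
      T(n=2) -> return 14  (same call as traced above)
    -> return 30
    T(n=3) -> return 30  (same call as traced above)
  -> return 62
  T(n=4) -> return 62  (same call as traced above)
-> return 126

Final answer: 126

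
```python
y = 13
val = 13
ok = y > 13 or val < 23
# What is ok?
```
Trace:
  y=13
  y=13, val=13
  y=13, val=13, ok=True

Final answer: True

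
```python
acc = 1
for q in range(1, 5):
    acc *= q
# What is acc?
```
Trace:
  acc=1
  acc=1, q=1
  acc=2, q=2
  acc=6, q=3
  acc=24, q=4

Final answer: 24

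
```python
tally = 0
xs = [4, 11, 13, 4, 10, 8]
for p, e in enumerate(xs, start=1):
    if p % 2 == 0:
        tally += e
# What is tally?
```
Trace:
  tally=0
  tally=0, p=1, e=4
  tally=11, p=2, e=11
  tally=11, p=3, e=13
  tally=15, p=4, e=4
  tally=15, p=5, e=10
  tally=23, p=6, e=8

Final answer: 23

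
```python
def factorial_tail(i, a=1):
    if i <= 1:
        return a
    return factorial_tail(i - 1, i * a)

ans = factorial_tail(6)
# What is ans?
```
Call trace:
factorial_tail(i=6, a=1)
  factorial_tail(i=5, a=6)
    factorial_tail(i=4, a=30)
      factorial_tail(i=3, a=120)
        factorial_tail(i=2, a=360)
          factorial_tail(i=1, a=720)
          -> return 720
        -> return 720
      -> return 720
    -> return 720
  -> return 720
-> return 720

Final answer: 720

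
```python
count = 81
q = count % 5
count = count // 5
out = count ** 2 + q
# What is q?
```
Trace:
  count=81
  count=81, q=1
  count=16, q=1
  count=16, q=1, out=257

Final answer: 1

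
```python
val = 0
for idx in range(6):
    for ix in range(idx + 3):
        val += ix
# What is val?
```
Trace:
  val=0
  val=0, idx=0, ix=0
  val=1, idx=0, ix=1
  val=3, idx=0, ix=2
  val=3, idx=1, ix=0
  val=4, idx=1, ix=1
  val=6, idx=1, ix=2
  val=9, idx=1, ix=3
  val=9, idx=2, ix=0
  val=10, idx=2, ix=1
  val=12, idx=2, ix=2
  val=15, idx=2, ix=3
  val=19, idx=2, ix=4
  val=19, idx=3, ix=0
  val=20, idx=3, ix=1
  val=22, idx=3, ix=2
  val=25, idx=3, ix=3
  val=29, idx=3, ix=4
  val=34, idx=3, ix=5
  val=34, idx=4, ix=0
  val=35, idx=4, ix=1
  val=37, idx=4, ix=2
  val=40, idx=4, ix=3
  val=44, idx=4, ix=4
  val=49, idx=4, ix=5
  val=55, idx=4, ix=6
  val=55, idx=5, ix=0
  val=56, idx=5, ix=1
  val=58, idx=5, ix=2
  val=61, idx=5, ix=3
  val=65, idx=5, ix=4
  val=70, idx=5, ix=5
  val=76, idx=5, ix=6
  val=83, idx=5, ix=7

Final answer: 83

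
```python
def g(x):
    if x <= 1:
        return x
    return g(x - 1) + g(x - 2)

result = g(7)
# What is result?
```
Call trace (a repeated sub-call is expanded the first time; later identical calls just restate its return value):
g(x=7)
  g(x=6)
    g(x=5)
      g(x=4)
        g(x=3)
          g(x=2)
            g(x=1)
            -> return 1
            g(x=0)
            -> return 0
          -> return 1
          g(x=1)
          -> return 1
        -> return 2
        g(x=2) -> return 1  (same call as traced above)
      -> return 3
      g(x=3) -> return 2  (same call as traced above)
    -> return 5
    g(x=4) -> return 3  (same call as traced above)
  -> return 8
  g(x=5) -> return 5  (same call as traced above)
-> return 13

Final answer: 13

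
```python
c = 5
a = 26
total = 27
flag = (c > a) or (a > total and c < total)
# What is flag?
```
Trace:
  c=5
  c=5, a=26
  c=5, a=26, total=27
  c=5, a=26, total=27, flag=False

Final answer: False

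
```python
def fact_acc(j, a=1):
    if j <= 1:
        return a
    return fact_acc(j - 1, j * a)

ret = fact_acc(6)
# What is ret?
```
Call trace:
fact_acc(j=6, a=1)
  fact_acc(j=5, a=6)
    fact_acc(j=4, a=30)
      fact_acc(j=3, a=120)
        fact_acc(j=2, a=360)
          fact_acc(j=1, a=720)
          -> return 720
        -> return 720
      -> return 720
    -> return 720
  -> return 720
-> return 720

Final answer: 720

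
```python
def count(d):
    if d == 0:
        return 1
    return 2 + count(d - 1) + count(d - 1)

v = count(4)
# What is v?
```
Call trace (a repeated sub-call is expanded the first time; later identical calls just restate its return value):
count(d=4)
  count(d=3)
    count(d=2)
      count(d=1)
        count(d=0)
        -> return 1
        count(d=0)
        -> return 1
      -> return 4
      count(d=1) -> return 4  (same call as traced above)
    -> return 10
    count(d=2) -> return 10  (same call as traced above)
  -> return 22
  count(d=3) -> return 22  (same call as traced above)
-> return 46

Final answer: 46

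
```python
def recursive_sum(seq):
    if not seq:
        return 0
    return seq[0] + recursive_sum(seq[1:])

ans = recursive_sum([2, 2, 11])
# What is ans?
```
Call trace:
recursive_sum(seq=[2, 2, 11])
  recursive_sum(seq=[2, 11])
    recursive_sum(seq=[11])
      recursive_sum(seq=[])
      -> return 0
    -> return 11
  -> return 13
-> return 15

Final answer: 15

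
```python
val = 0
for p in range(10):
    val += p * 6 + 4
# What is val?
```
Trace:
  val=0
  val=4, p=0
  val=14, p=1
  val=30, p=2
  val=52, p=3
  val=80, p=4
  val=114, p=5
  val=154, p=6
  val=200, p=7
  val=252, p=8
  val=310, p=9

Final answer: 310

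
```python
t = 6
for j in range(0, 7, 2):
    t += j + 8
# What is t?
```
Trace:
  t=6
  t=14, j=0
  t=24, j=2
  t=36, j=4
  t=50, j=6

Final answer: 50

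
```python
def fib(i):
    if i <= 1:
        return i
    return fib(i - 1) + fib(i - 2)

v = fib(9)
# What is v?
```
Call trace (a repeated sub-call is expanded the first time; later identical calls just restate its return value):
fib(i=9)
  fib(i=8)
    fib(i=7)
      fib(i=6)
        fib(i=5)
          fib(i=4)
            fib(i=3)
              fib(i=2)
                fib(i=1)
                -> return 1
                fib(i=0)
                -> return 0
              -> return 1
              fib(i=1)
              -> return 1
            -> return 2
            fib(i=2) -> return 1  (same call as traced above)
          -> return 3
          fib(i=3) -> return 2  (same call as traced above)
        -> return 5
        fib(i=4) -> return 3  (same call as traced above)
      -> return 8
      fib(i=5) -> return 5  (same call as traced above)
    -> return 13
    fib(i=6) -> return 8  (same call as traced above)
  -> return 21
  fib(i=7) -> return 13  (same call as traced above)
-> return 34

Final answer: 34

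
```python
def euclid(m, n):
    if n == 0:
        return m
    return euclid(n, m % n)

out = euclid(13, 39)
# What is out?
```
Call trace:
euclid(m=13, n=39)
  euclid(m=39, n=13)
    euclid(m=13, n=0)
    -> return 13
  -> return 13
-> return 13

Final answer: 13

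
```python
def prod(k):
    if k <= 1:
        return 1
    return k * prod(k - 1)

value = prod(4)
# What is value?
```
Call trace:
prod(k=4)
  prod(k=3)
    prod(k=2)
      prod(k=1)
      -> return 1
    -> return 2
  -> return 6
-> return 24

Final answer: 24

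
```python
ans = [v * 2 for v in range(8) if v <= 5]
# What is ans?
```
Trace:
  v=0
  v=1
  v=2
  v=3
  v=4
  v=5
  v=6
  v=7
  ans=[0, 2, 4, 6, 8, 10]

Final answer: [0, 2, 4, 6, 8, 10]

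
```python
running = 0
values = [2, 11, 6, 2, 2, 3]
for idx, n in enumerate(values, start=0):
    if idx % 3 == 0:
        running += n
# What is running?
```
Trace:
  running=0
  running=2, idx=0, n=2
  running=2, idx=1, n=11
  running=2, idx=2, n=6
  running=4, idx=3, n=2
  running=4, idx=4, n=2
  running=4, idx=5, n=3

Final answer: 4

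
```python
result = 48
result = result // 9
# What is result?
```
Trace:
  result=48
  result=5

Final answer: 5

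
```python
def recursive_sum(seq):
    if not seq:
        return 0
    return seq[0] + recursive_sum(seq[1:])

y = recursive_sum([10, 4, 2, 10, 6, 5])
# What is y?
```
Call trace:
recursive_sum(seq=[10, 4, 2, 10, 6, 5])
  recursive_sum(seq=[4, 2, 10, 6, 5])
    recursive_sum(seq=[2, 10, 6, 5])
      recursive_sum(seq=[10, 6, 5])
        recursive_sum(seq=[6, 5])
          recursive_sum(seq=[5])
            recursive_sum(seq=[])
            -> return 0
          -> return 5
        -> return 11
      -> return 21
    -> return 23
  -> return 27
-> return 37

Final answer: 37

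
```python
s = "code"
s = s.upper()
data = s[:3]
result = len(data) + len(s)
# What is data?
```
Trace:
  s='code'
  s='CODE'
  s='CODE', data='COD'
  s='CODE', data='COD', result=7

Final answer: 'COD'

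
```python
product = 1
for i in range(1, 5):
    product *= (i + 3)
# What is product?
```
Trace:
  product=1
  product=4, i=1
  product=20, i=2
  product=120, i=3
  product=840, i=4

Final answer: 840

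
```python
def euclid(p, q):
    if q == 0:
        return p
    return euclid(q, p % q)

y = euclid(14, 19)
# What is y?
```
Call trace:
euclid(p=14, q=19)
  euclid(p=19, q=14)
    euclid(p=14, q=5)
      euclid(p=5, q=4)
        euclid(p=4, q=1)
          euclid(p=1, q=0)
          -> return 1
        -> return 1
      -> return 1
    -> return 1
  -> return 1
-> return 1

Final answer: 1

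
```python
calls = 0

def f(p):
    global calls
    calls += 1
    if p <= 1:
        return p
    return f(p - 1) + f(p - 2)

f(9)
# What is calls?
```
Call trace (a repeated sub-call is expanded the first time; later identical calls just restate its return value):
f(p=9)
  f(p=8)
    f(p=7)
      f(p=6)
        f(p=5)
          f(p=4)
            f(p=3)
              f(p=2)
                f(p=1)
                -> return 1
                f(p=0)
                -> return 0
              -> return 1
              f(p=1)
              -> return 1
            -> return 2
            f(p=2) -> return 1  (same call as traced above)
          -> return 3
          f(p=3) -> return 2  (same call as traced above)
        -> return 5
        f(p=4) -> return 3  (same call as traced above)
      -> return 8
      f(p=5) -> return 5  (same call as traced above)
    -> return 13
    f(p=6) -> return 8  (same call as traced above)
  -> return 21
  f(p=7) -> return 13  (same call as traced above)
-> return 34

calls is incremented once per call, so count the calls in each subtree. Let C(p) = number of calls made by f(p).
C(0) = C(1) = 1 (base case, no recursion); C(p) = 1 + C(p - 1) + C(p - 2) otherwise.
C(2) = 1 + C(1) + C(0) = 1 + 1 + 1 = 3
C(3) = 1 + C(2) + C(1) = 1 + 3 + 1 = 5
C(4) = 1 + C(3) + C(2) = 1 + 5 + 3 = 9
C(5) = 1 + C(4) + C(3) = 1 + 9 + 5 = 15
C(6) = 1 + C(5) + C(4) = 1 + 15 + 9 = 25
C(7) = 1 + C(6) + C(5) = 1 + 25 + 15 = 41
C(8) = 1 + C(7) + C(6) = 1 + 41 + 25 = 67
C(9) = 1 + C(8) + C(7) = 1 + 67 + 41 = 109
calls = C(9) = 109

Final answer: 109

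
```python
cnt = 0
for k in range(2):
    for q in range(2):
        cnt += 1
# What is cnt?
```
Trace:
  cnt=0
  cnt=1, k=0, q=0
  cnt=2, k=0, q=1
  cnt=3, k=1, q=0
  cnt=4, k=1, q=1

Final answer: 4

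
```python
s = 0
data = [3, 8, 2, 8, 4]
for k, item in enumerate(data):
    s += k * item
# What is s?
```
Trace:
  s=0
  s=0, k=0, item=3
  s=8, k=1, item=8
  s=12, k=2, item=2
  s=36, k=3, item=8
  s=52, k=4, item=4

Final answer: 52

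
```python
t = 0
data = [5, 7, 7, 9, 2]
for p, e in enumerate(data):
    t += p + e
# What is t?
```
Trace:
  t=0
  t=5, p=0, e=5
  t=13, p=1, e=7
  t=22, p=2, e=7
  t=34, p=3, e=9
  t=40, p=4, e=2

Final answer: 40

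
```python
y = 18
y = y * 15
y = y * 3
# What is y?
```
Trace:
  y=18
  y=270
  y=810

Final answer: 810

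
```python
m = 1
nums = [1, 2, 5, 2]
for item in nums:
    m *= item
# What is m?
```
Trace:
  m=1
  m=1, item=1
  m=2, item=2
  m=10, item=5
  m=20, item=2

Final answer: 20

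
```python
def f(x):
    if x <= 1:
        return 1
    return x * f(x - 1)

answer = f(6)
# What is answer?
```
Call trace:
f(x=6)
  f(x=5)
    f(x=4)
      f(x=3)
        f(x=2)
          f(x=1)
          -> return 1
        -> return 2
      -> return 6
    -> return 24
  -> return 120
-> return 720

Final answer: 720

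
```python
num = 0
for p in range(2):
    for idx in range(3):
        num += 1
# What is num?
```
Trace:
  num=0
  num=1, p=0, idx=0
  num=2, p=0, idx=1
  num=3, p=0, idx=2
  num=4, p=1, idx=0
  num=5, p=1, idx=1
  num=6, p=1, idx=2

Final answer: 6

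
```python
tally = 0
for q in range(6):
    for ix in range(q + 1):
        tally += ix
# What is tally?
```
Trace:
  tally=0
  tally=0, q=0, ix=0
  tally=0, q=1, ix=0
  tally=1, q=1, ix=1
  tally=1, q=2, ix=0
  tally=2, q=2, ix=1
  tally=4, q=2, ix=2
  tally=4, q=3, ix=0
  tally=5, q=3, ix=1
  tally=7, q=3, ix=2
  tally=10, q=3, ix=3
  tally=10, q=4, ix=0
  tally=11, q=4, ix=1
  tally=13, q=4, ix=2
  tally=16, q=4, ix=3
  tally=20, q=4, ix=4
  tally=20, q=5, ix=0
  tally=21, q=5, ix=1
  tally=23, q=5, ix=2
  tally=26, q=5, ix=3
  tally=30, q=5, ix=4
  tally=35, q=5, ix=5

Final answer: 35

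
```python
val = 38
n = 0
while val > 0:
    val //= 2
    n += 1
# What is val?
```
Trace:
  val=38
  val=38, n=0
  val=19, n=1
  val=9, n=2
  val=4, n=3
  val=2, n=4
  val=1, n=5
  val=0, n=6

Final answer: 0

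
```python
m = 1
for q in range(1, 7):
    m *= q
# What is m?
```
Trace:
  m=1
  m=1, q=1
  m=2, q=2
  m=6, q=3
  m=24, q=4
  m=120, q=5
  m=720, q=6

Final answer: 720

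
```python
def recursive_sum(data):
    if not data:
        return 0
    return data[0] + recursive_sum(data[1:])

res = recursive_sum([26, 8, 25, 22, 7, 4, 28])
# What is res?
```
Call trace:
recursive_sum(data=[26, 8, 25, 22, 7, 4, 28])
  recursive_sum(data=[8, 25, 22, 7, 4, 28])
    recursive_sum(data=[25, 22, 7, 4, 28])
      recursive_sum(data=[22, 7, 4, 28])
        recursive_sum(data=[7, 4, 28])
          recursive_sum(data=[4, 28])
            recursive_sum(data=[28])
              recursive_sum(data=[])
              -> return 0
            -> return 28
          -> return 32
        -> return 39
      -> return 61
    -> return 86
  -> return 94
-> return 120

Final answer: 120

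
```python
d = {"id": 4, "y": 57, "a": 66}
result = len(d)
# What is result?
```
Trace:
  d={'id': 4, 'y': 57, 'a': 66}
  d={'id': 4, 'y': 57, 'a': 66}, result=3

Final answer: 3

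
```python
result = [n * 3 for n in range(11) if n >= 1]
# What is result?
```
Trace:
  n=0
  n=1
  n=2
  n=3
  n=4
  n=5
  n=6
  n=7
  n=8
  n=9
  n=10
  result=[3, 6, 9, 12, 15, 18, 21, 24, 27, 30]

Final answer: [3, 6, 9, 12, 15, 18, 21, 24, 27, 30]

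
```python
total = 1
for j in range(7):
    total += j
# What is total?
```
Trace:
  total=1
  total=1, j=0
  total=2, j=1
  total=4, j=2
  total=7, j=3
  total=11, j=4
  total=16, j=5
  total=22, j=6

Final answer: 22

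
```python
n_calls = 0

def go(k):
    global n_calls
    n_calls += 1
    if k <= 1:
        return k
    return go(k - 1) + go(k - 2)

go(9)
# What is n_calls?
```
Call trace (a repeated sub-call is expanded the first time; later identical calls just restate its return value):
go(k=9)
  go(k=8)
    go(k=7)
      go(k=6)
        go(k=5)
          go(k=4)
            go(k=3)
              go(k=2)
                go(k=1)
                -> return 1
                go(k=0)
                -> return 0
              -> return 1
              go(k=1)
              -> return 1
            -> return 2
            go(k=2) -> return 1  (same call as traced above)
          -> return 3
          go(k=3) -> return 2  (same call as traced above)
        -> return 5
        go(k=4) -> return 3  (same call as traced above)
      -> return 8
      go(k=5) -> return 5  (same call as traced above)
    -> return 13
    go(k=6) -> return 8  (same call as traced above)
  -> return 21
  go(k=7) -> return 13  (same call as traced above)
-> return 34

n_calls is incremented once per call, so count the calls in each subtree. Let C(k) = number of calls made by go(k).
C(0) = C(1) = 1 (base case, no recursion); C(k) = 1 + C(k - 1) + C(k - 2) otherwise.
C(2) = 1 + C(1) + C(0) = 1 + 1 + 1 = 3
C(3) = 1 + C(2) + C(1) = 1 + 3 + 1 = 5
C(4) = 1 + C(3) + C(2) = 1 + 5 + 3 = 9
C(5) = 1 + C(4) + C(3) = 1 + 9 + 5 = 15
C(6) = 1 + C(5) + C(4) = 1 + 15 + 9 = 25
C(7) = 1 + C(6) + C(5) = 1 + 25 + 15 = 41
C(8) = 1 + C(7) + C(6) = 1 + 41 + 25 = 67
C(9) = 1 + C(8) + C(7) = 1 + 67 + 41 = 109
n_calls = C(9) = 109

Final answer: 109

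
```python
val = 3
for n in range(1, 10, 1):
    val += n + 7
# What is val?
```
Trace:
  val=3
  val=11, n=1
  val=20, n=2
  val=30, n=3
  val=41, n=4
  val=53, n=5
  val=66, n=6
  val=80, n=7
  val=95, n=8
  val=111, n=9

Final answer: 111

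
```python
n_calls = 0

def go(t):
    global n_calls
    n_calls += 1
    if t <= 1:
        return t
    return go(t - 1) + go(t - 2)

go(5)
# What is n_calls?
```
Call trace (a repeated sub-call is expanded the first time; later identical calls just restate its return value):
go(t=5)
  go(t=4)
    go(t=3)
      go(t=2)
        go(t=1)
        -> return 1
        go(t=0)
        -> return 0
      -> return 1
      go(t=1)
      -> return 1
    -> return 2
    go(t=2) -> return 1  (same call as traced above)
  -> return 3
  go(t=3) -> return 2  (same call as traced above)
-> return 5

n_calls is incremented once per call, so count the calls in each subtree. Let C(t) = number of calls made by go(t).
C(0) = C(1) = 1 (base case, no recursion); C(t) = 1 + C(t - 1) + C(t - 2) otherwise.
C(2) = 1 + C(1) + C(0) = 1 + 1 + 1 = 3
C(3) = 1 + C(2) + C(1) = 1 + 3 + 1 = 5
C(4) = 1 + C(3) + C(2) = 1 + 5 + 3 = 9
C(5) = 1 + C(4) + C(3) = 1 + 9 + 5 = 15
n_calls = C(5) = 15

Final answer: 15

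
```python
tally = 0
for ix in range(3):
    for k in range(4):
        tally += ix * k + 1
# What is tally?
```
Trace:
  tally=0
  tally=1, ix=0, k=0
  tally=2, ix=0, k=1
  tally=3, ix=0, k=2
  tally=4, ix=0, k=3
  tally=5, ix=1, k=0
  tally=7, ix=1, k=1
  tally=10, ix=1, k=2
  tally=14, ix=1, k=3
  tally=15, ix=2, k=0
  tally=18, ix=2, k=1
  tally=23, ix=2, k=2
  tally=30, ix=2, k=3

Final answer: 30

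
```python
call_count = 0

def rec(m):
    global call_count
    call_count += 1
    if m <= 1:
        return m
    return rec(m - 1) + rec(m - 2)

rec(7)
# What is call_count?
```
Call trace (a repeated sub-call is expanded the first time; later identical calls just restate its return value):
rec(m=7)
  rec(m=6)
    rec(m=5)
      rec(m=4)
        rec(m=3)
          rec(m=2)
            rec(m=1)
            -> return 1
            rec(m=0)
            -> return 0
          -> return 1
          rec(m=1)
          -> return 1
        -> return 2
        rec(m=2) -> return 1  (same call as traced above)
      -> return 3
      rec(m=3) -> return 2  (same call as traced above)
    -> return 5
    rec(m=4) -> return 3  (same call as traced above)
  -> return 8
  rec(m=5) -> return 5  (same call as traced above)
-> return 13

call_count is incremented once per call, so count the calls in each subtree. Let C(m) = number of calls made by rec(m).
C(0) = C(1) = 1 (base case, no recursion); C(m) = 1 + C(m - 1) + C(m - 2) otherwise.
C(2) = 1 + C(1) + C(0) = 1 + 1 + 1 = 3
C(3) = 1 + C(2) + C(1) = 1 + 3 + 1 = 5
C(4) = 1 + C(3) + C(2) = 1 + 5 + 3 = 9
C(5) = 1 + C(4) + C(3) = 1 + 9 + 5 = 15
C(6) = 1 + C(5) + C(4) = 1 + 15 + 9 = 25
C(7) = 1 + C(6) + C(5) = 1 + 25 + 15 = 41
call_count = C(7) = 41

Final answer: 41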